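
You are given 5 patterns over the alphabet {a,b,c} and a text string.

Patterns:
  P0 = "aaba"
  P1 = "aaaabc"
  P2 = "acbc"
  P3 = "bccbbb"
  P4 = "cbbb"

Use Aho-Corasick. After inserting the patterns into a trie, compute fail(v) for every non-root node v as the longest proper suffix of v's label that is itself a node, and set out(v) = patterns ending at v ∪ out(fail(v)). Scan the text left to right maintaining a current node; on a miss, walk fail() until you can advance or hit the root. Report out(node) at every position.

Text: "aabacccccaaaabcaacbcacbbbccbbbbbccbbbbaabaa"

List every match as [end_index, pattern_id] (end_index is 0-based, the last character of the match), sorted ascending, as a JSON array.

Build automaton:
Trie (insert patterns):
  0='ε' goto a→1 b→12 c→18
  1='a' goto a→2 c→9
  2='aa' goto a→5 b→3
  3='aab' goto a→4
  4='aaba' goto ·  [P0 ends]
  5='aaa' goto a→6
  6='aaaa' goto b→7
  7='aaaab' goto c→8
  8='aaaabc' goto ·  [P1 ends]
  9='ac' goto b→10
  10='acb' goto c→11
  11='acbc' goto ·  [P2 ends]
  12='b' goto c→13
  13='bc' goto c→14
  14='bcc' goto b→15
  15='bccb' goto b→16
  16='bccbb' goto b→17
  17='bccbbb' goto ·  [P3 ends]
  18='c' goto b→19
  19='cb' goto b→20
  20='cbb' goto b→21
  21='cbbb' goto ·  [P4 ends]

BFS fail/out derivation:
  n1('a'): parent n0 fail=0; on 'a' 0 → fail=0;  out ∅∪∅=∅
  n12('b'): parent n0 fail=0; on 'b' 0 → fail=0;  out ∅∪∅=∅
  n18('c'): parent n0 fail=0; on 'c' 0 → fail=0;  out ∅∪∅=∅
  n2('aa'): parent n1 fail=0; on 'a' 0 → fail=1;  out ∅∪∅=∅
  n9('ac'): parent n1 fail=0; on 'c' 0 → fail=18;  out ∅∪∅=∅
  n13('bc'): parent n12 fail=0; on 'c' 0 → fail=18;  out ∅∪∅=∅
  n19('cb'): parent n18 fail=0; on 'b' 0 → fail=12;  out ∅∪∅=∅
  n3('aab'): parent n2 fail=1; on 'b' 1→0 → fail=12;  out ∅∪∅=∅
  n5('aaa'): parent n2 fail=1; on 'a' 1 → fail=2;  out ∅∪∅=∅
  n10('acb'): parent n9 fail=18; on 'b' 18 → fail=19;  out ∅∪∅=∅
  n14('bcc'): parent n13 fail=18; on 'c' 18→0 → fail=18;  out ∅∪∅=∅
  n20('cbb'): parent n19 fail=12; on 'b' 12→0 → fail=12;  out ∅∪∅=∅
  n4('aaba'): parent n3 fail=12; on 'a' 12→0 → fail=1;  out {0}∪∅={0}
  n6('aaaa'): parent n5 fail=2; on 'a' 2 → fail=5;  out ∅∪∅=∅
  n11('acbc'): parent n10 fail=19; on 'c' 19→12 → fail=13;  out {2}∪∅={2}
  n15('bccb'): parent n14 fail=18; on 'b' 18 → fail=19;  out ∅∪∅=∅
  n21('cbbb'): parent n20 fail=12; on 'b' 12→0 → fail=12;  out {4}∪∅={4}
  n7('aaaab'): parent n6 fail=5; on 'b' 5→2 → fail=3;  out ∅∪∅=∅
  n16('bccbb'): parent n15 fail=19; on 'b' 19 → fail=20;  out ∅∪∅=∅
  n8('aaaabc'): parent n7 fail=3; on 'c' 3→12 → fail=13;  out {1}∪∅={1}
  n17('bccbbb'): parent n16 fail=20; on 'b' 20 → fail=21;  out {3}∪{4}={3,4}

Run:
[0] read 'a'  n0⇒n1
[1] read 'a'  n1⇒n2
[2] read 'b'  n2⇒n3
[3] read 'a'  n3⇒n4  emit P0@[0:3]
[4] read 'c'  n4⇒n9 (fail-walked)
[5] read 'c'  n9⇒n18 (fail-walked)
[6] read 'c'  n18⇒n18 (fail-walked)
[7] read 'c'  n18⇒n18 (fail-walked)
[8] read 'c'  n18⇒n18 (fail-walked)
[9] read 'a'  n18⇒n1 (fail-walked)
[10] read 'a'  n1⇒n2
[11] read 'a'  n2⇒n5
[12] read 'a'  n5⇒n6
[13] read 'b'  n6⇒n7
[14] read 'c'  n7⇒n8  emit P1@[9:14]
[15] read 'a'  n8⇒n1 (fail-walked)
[16] read 'a'  n1⇒n2
[17] read 'c'  n2⇒n9 (fail-walked)
[18] read 'b'  n9⇒n10
[19] read 'c'  n10⇒n11  emit P2@[16:19]
[20] read 'a'  n11⇒n1 (fail-walked)
[21] read 'c'  n1⇒n9
[22] read 'b'  n9⇒n10
[23] read 'b'  n10⇒n20 (fail-walked)
[24] read 'b'  n20⇒n21  emit P4@[21:24]
[25] read 'c'  n21⇒n13 (fail-walked)
[26] read 'c'  n13⇒n14
[27] read 'b'  n14⇒n15
[28] read 'b'  n15⇒n16
[29] read 'b'  n16⇒n17  emit P3@[24:29],P4@[26:29]
[30] read 'b'  n17⇒n12 (fail-walked)
[31] read 'b'  n12⇒n12 (fail-walked)
[32] read 'c'  n12⇒n13
[33] read 'c'  n13⇒n14
[34] read 'b'  n14⇒n15
[35] read 'b'  n15⇒n16
[36] read 'b'  n16⇒n17  emit P3@[31:36],P4@[33:36]
[37] read 'b'  n17⇒n12 (fail-walked)
[38] read 'a'  n12⇒n1 (fail-walked)
[39] read 'a'  n1⇒n2
[40] read 'b'  n2⇒n3
[41] read 'a'  n3⇒n4  emit P0@[38:41]
[42] read 'a'  n4⇒n2 (fail-walked)

Matches: [[3,0],[14,1],[19,2],[24,4],[29,3],[29,4],[36,3],[36,4],[41,0]]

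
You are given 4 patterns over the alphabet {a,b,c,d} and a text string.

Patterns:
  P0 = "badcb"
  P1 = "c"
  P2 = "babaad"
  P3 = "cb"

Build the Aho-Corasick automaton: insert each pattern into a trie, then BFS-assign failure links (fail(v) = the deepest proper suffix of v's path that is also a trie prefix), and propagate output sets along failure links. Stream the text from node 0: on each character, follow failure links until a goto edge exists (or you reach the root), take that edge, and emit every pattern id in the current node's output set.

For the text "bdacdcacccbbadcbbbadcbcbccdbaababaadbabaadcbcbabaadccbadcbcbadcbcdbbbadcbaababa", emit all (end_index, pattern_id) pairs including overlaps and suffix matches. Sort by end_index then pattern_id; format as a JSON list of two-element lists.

Construct AC machine:
Trie nodes:
  n0 'ε': b→1 c→6
  n1 'b': a→2
  n2 'ba': b→7 d→3
  n3 'bad': c→4
  n4 'badc': b→5
  n5 'badcb': ·  ←P0
  n6 'c': b→11  ←P1
  n7 'bab': a→8
  n8 'baba': a→9
  n9 'babaa': d→10
  n10 'babaad': ·  ←P2
  n11 'cb': ·  ←P3

Failure links (BFS by depth):
  fail(1) 'b': from fail(0)=0 chase 'b': 0 ⇒ 0;  out=∅∪out(0)=∅
  fail(6) 'c': from fail(0)=0 chase 'c': 0 ⇒ 0;  out={1}∪out(0)={1}
  fail(2) 'ba': from fail(1)=0 chase 'a': 0 ⇒ 0;  out=∅∪out(0)=∅
  fail(11) 'cb': from fail(6)=0 chase 'b': 0 ⇒ 1;  out={3}∪out(1)={3}
  fail(3) 'bad': from fail(2)=0 chase 'd': 0 ⇒ 0;  out=∅∪out(0)=∅
  fail(7) 'bab': from fail(2)=0 chase 'b': 0 ⇒ 1;  out=∅∪out(1)=∅
  fail(4) 'badc': from fail(3)=0 chase 'c': 0 ⇒ 6;  out=∅∪out(6)={1}
  fail(8) 'baba': from fail(7)=1 chase 'a': 1 ⇒ 2;  out=∅∪out(2)=∅
  fail(5) 'badcb': from fail(4)=6 chase 'b': 6 ⇒ 11;  out={0}∪out(11)={0,3}
  fail(9) 'babaa': from fail(8)=2 chase 'a': 2→0 ⇒ 0;  out=∅∪out(0)=∅
  fail(10) 'babaad': from fail(9)=0 chase 'd': 0 ⇒ 0;  out={2}∪out(0)={2}

Scan:
[0] read 'b'  n0⇒n1
[1] read 'd'  n1⇒n0 (fail-walked)
[2] read 'a'  n0⇒n0
[3] read 'c'  n0⇒n6  emit P1@[3:3]
[4] read 'd'  n6⇒n0 (fail-walked)
[5] read 'c'  n0⇒n6  emit P1@[5:5]
[6] read 'a'  n6⇒n0 (fail-walked)
[7] read 'c'  n0⇒n6  emit P1@[7:7]
[8] read 'c'  n6⇒n6 (fail-walked)  emit P1@[8:8]
[9] read 'c'  n6⇒n6 (fail-walked)  emit P1@[9:9]
[10] read 'b'  n6⇒n11  emit P3@[9:10]
[11] read 'b'  n11⇒n1 (fail-walked)
[12] read 'a'  n1⇒n2
[13] read 'd'  n2⇒n3
[14] read 'c'  n3⇒n4  emit P1@[14:14]
[15] read 'b'  n4⇒n5  emit P0@[11:15],P3@[14:15]
[16] read 'b'  n5⇒n1 (fail-walked)
[17] read 'b'  n1⇒n1 (fail-walked)
[18] read 'a'  n1⇒n2
[19] read 'd'  n2⇒n3
[20] read 'c'  n3⇒n4  emit P1@[20:20]
[21] read 'b'  n4⇒n5  emit P0@[17:21],P3@[20:21]
[22] read 'c'  n5⇒n6 (fail-walked)  emit P1@[22:22]
[23] read 'b'  n6⇒n11  emit P3@[22:23]
[24] read 'c'  n11⇒n6 (fail-walked)  emit P1@[24:24]
[25] read 'c'  n6⇒n6 (fail-walked)  emit P1@[25:25]
[26] read 'd'  n6⇒n0 (fail-walked)
[27] read 'b'  n0⇒n1
[28] read 'a'  n1⇒n2
[29] read 'a'  n2⇒n0 (fail-walked)
[30] read 'b'  n0⇒n1
[31] read 'a'  n1⇒n2
[32] read 'b'  n2⇒n7
[33] read 'a'  n7⇒n8
[34] read 'a'  n8⇒n9
[35] read 'd'  n9⇒n10  emit P2@[30:35]
[36] read 'b'  n10⇒n1 (fail-walked)
[37] read 'a'  n1⇒n2
[38] read 'b'  n2⇒n7
[39] read 'a'  n7⇒n8
[40] read 'a'  n8⇒n9
[41] read 'd'  n9⇒n10  emit P2@[36:41]
[42] read 'c'  n10⇒n6 (fail-walked)  emit P1@[42:42]
[43] read 'b'  n6⇒n11  emit P3@[42:43]
[44] read 'c'  n11⇒n6 (fail-walked)  emit P1@[44:44]
[45] read 'b'  n6⇒n11  emit P3@[44:45]
[46] read 'a'  n11⇒n2 (fail-walked)
[47] read 'b'  n2⇒n7
[48] read 'a'  n7⇒n8
[49] read 'a'  n8⇒n9
[50] read 'd'  n9⇒n10  emit P2@[45:50]
[51] read 'c'  n10⇒n6 (fail-walked)  emit P1@[51:51]
[52] read 'c'  n6⇒n6 (fail-walked)  emit P1@[52:52]
[53] read 'b'  n6⇒n11  emit P3@[52:53]
[54] read 'a'  n11⇒n2 (fail-walked)
[55] read 'd'  n2⇒n3
[56] read 'c'  n3⇒n4  emit P1@[56:56]
[57] read 'b'  n4⇒n5  emit P0@[53:57],P3@[56:57]
[58] read 'c'  n5⇒n6 (fail-walked)  emit P1@[58:58]
[59] read 'b'  n6⇒n11  emit P3@[58:59]
[60] read 'a'  n11⇒n2 (fail-walked)
[61] read 'd'  n2⇒n3
[62] read 'c'  n3⇒n4  emit P1@[62:62]
[63] read 'b'  n4⇒n5  emit P0@[59:63],P3@[62:63]
[64] read 'c'  n5⇒n6 (fail-walked)  emit P1@[64:64]
[65] read 'd'  n6⇒n0 (fail-walked)
[66] read 'b'  n0⇒n1
[67] read 'b'  n1⇒n1 (fail-walked)
[68] read 'b'  n1⇒n1 (fail-walked)
[69] read 'a'  n1⇒n2
[70] read 'd'  n2⇒n3
[71] read 'c'  n3⇒n4  emit P1@[71:71]
[72] read 'b'  n4⇒n5  emit P0@[68:72],P3@[71:72]
[73] read 'a'  n5⇒n2 (fail-walked)
[74] read 'a'  n2⇒n0 (fail-walked)
[75] read 'b'  n0⇒n1
[76] read 'a'  n1⇒n2
[77] read 'b'  n2⇒n7
[78] read 'a'  n7⇒n8

Matches: [[3,1],[5,1],[7,1],[8,1],[9,1],[10,3],[14,1],[15,0],[15,3],[20,1],[21,0],[21,3],[22,1],[23,3],[24,1],[25,1],[35,2],[41,2],[42,1],[43,3],[44,1],[45,3],[50,2],[51,1],[52,1],[53,3],[56,1],[57,0],[57,3],[58,1],[59,3],[62,1],[63,0],[63,3],[64,1],[71,1],[72,0],[72,3]]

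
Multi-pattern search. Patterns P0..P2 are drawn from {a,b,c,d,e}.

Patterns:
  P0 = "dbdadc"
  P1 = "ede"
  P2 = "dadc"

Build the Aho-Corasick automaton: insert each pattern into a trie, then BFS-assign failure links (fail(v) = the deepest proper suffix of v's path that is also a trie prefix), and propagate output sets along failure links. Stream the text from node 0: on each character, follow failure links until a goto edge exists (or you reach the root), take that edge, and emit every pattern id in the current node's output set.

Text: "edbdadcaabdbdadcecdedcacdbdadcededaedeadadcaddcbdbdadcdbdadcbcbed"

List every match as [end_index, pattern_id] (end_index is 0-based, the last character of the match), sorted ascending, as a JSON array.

Build:
Trie (insert patterns):
  n0 'ε': d→1 e→7
  n1 'd': a→10 b→2
  n2 'db': d→3
  n3 'dbd': a→4
  n4 'dbda': d→5
  n5 'dbdad': c→6
  n6 'dbdadc': ·  ←P0
  n7 'e': d→8
  n8 'ed': e→9
  n9 'ede': ·  ←P1
  n10 'da': d→11
  n11 'dad': c→12
  n12 'dadc': ·  ←P2

Failure links (BFS by depth):
  fail(1) 'd': from fail(0)=0 chase 'd': 0 ⇒ 0;  out=∅∪out(0)=∅
  fail(7) 'e': from fail(0)=0 chase 'e': 0 ⇒ 0;  out=∅∪out(0)=∅
  fail(2) 'db': from fail(1)=0 chase 'b': 0 ⇒ 0;  out=∅∪out(0)=∅
  fail(8) 'ed': from fail(7)=0 chase 'd': 0 ⇒ 1;  out=∅∪out(1)=∅
  fail(10) 'da': from fail(1)=0 chase 'a': 0 ⇒ 0;  out=∅∪out(0)=∅
  fail(3) 'dbd': from fail(2)=0 chase 'd': 0 ⇒ 1;  out=∅∪out(1)=∅
  fail(9) 'ede': from fail(8)=1 chase 'e': 1→0 ⇒ 7;  out={1}∪out(7)={1}
  fail(11) 'dad': from fail(10)=0 chase 'd': 0 ⇒ 1;  out=∅∪out(1)=∅
  fail(4) 'dbda': from fail(3)=1 chase 'a': 1 ⇒ 10;  out=∅∪out(10)=∅
  fail(12) 'dadc': from fail(11)=1 chase 'c': 1→0 ⇒ 0;  out={2}∪out(0)={2}
  fail(5) 'dbdad': from fail(4)=10 chase 'd': 10 ⇒ 11;  out=∅∪out(11)=∅
  fail(6) 'dbdadc': from fail(5)=11 chase 'c': 11 ⇒ 12;  out={0}∪out(12)={0,2}

Scan:
i=0 'e': node 0→7
i=1 'd': node 7→8
i=2 'b': node 8→2 (via fail)
i=3 'd': node 2→3
i=4 'a': node 3→4
i=5 'd': node 4→5
i=6 'c': node 5→6  ** P0@[1:6],P2@[3:6]
i=7 'a': node 6→0 (via fail)
i=8 'a': node 0→0
i=9 'b': node 0→0
i=10 'd': node 0→1
i=11 'b': node 1→2
i=12 'd': node 2→3
i=13 'a': node 3→4
i=14 'd': node 4→5
i=15 'c': node 5→6  ** P0@[10:15],P2@[12:15]
i=16 'e': node 6→7 (via fail)
i=17 'c': node 7→0 (via fail)
i=18 'd': node 0→1
i=19 'e': node 1→7 (via fail)
i=20 'd': node 7→8
i=21 'c': node 8→0 (via fail)
i=22 'a': node 0→0
i=23 'c': node 0→0
i=24 'd': node 0→1
i=25 'b': node 1→2
i=26 'd': node 2→3
i=27 'a': node 3→4
i=28 'd': node 4→5
i=29 'c': node 5→6  ** P0@[24:29],P2@[26:29]
i=30 'e': node 6→7 (via fail)
i=31 'd': node 7→8
i=32 'e': node 8→9  ** P1@[30:32]
i=33 'd': node 9→8 (via fail)
i=34 'a': node 8→10 (via fail)
i=35 'e': node 10→7 (via fail)
i=36 'd': node 7→8
i=37 'e': node 8→9  ** P1@[35:37]
i=38 'a': node 9→0 (via fail)
i=39 'd': node 0→1
i=40 'a': node 1→10
i=41 'd': node 10→11
i=42 'c': node 11→12  ** P2@[39:42]
i=43 'a': node 12→0 (via fail)
i=44 'd': node 0→1
i=45 'd': node 1→1 (via fail)
i=46 'c': node 1→0 (via fail)
i=47 'b': node 0→0
i=48 'd': node 0→1
i=49 'b': node 1→2
i=50 'd': node 2→3
i=51 'a': node 3→4
i=52 'd': node 4→5
i=53 'c': node 5→6  ** P0@[48:53],P2@[50:53]
i=54 'd': node 6→1 (via fail)
i=55 'b': node 1→2
i=56 'd': node 2→3
i=57 'a': node 3→4
i=58 'd': node 4→5
i=59 'c': node 5→6  ** P0@[54:59],P2@[56:59]
i=60 'b': node 6→0 (via fail)
i=61 'c': node 0→0
i=62 'b': node 0→0
i=63 'e': node 0→7
i=64 'd': node 7→8

All matches (sorted): [[6,0],[6,2],[15,0],[15,2],[29,0],[29,2],[32,1],[37,1],[42,2],[53,0],[53,2],[59,0],[59,2]]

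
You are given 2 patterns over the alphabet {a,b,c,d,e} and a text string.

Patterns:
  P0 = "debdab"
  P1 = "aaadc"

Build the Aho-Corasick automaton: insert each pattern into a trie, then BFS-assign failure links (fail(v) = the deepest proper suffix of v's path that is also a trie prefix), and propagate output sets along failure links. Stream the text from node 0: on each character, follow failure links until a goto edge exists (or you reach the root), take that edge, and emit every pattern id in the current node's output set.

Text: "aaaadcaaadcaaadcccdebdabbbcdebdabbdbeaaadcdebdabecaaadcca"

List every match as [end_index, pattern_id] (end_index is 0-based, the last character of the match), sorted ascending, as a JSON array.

Build:
Trie nodes:
  n0 'ε': a→7 d→1
  n1 'd': e→2
  n2 'de': b→3
  n3 'deb': d→4
  n4 'debd': a→5
  n5 'debda': b→6
  n6 'debdab': ·  ←P0
  n7 'a': a→8
  n8 'aa': a→9
  n9 'aaa': d→10
  n10 'aaad': c→11
  n11 'aaadc': ·  ←P1

BFS fail/out derivation:
  fail(1) 'd': from fail(0)=0 chase 'd': 0 ⇒ 0;  out=∅∪out(0)=∅
  fail(7) 'a': from fail(0)=0 chase 'a': 0 ⇒ 0;  out=∅∪out(0)=∅
  fail(2) 'de': from fail(1)=0 chase 'e': 0 ⇒ 0;  out=∅∪out(0)=∅
  fail(8) 'aa': from fail(7)=0 chase 'a': 0 ⇒ 7;  out=∅∪out(7)=∅
  fail(3) 'deb': from fail(2)=0 chase 'b': 0 ⇒ 0;  out=∅∪out(0)=∅
  fail(9) 'aaa': from fail(8)=7 chase 'a': 7 ⇒ 8;  out=∅∪out(8)=∅
  fail(4) 'debd': from fail(3)=0 chase 'd': 0 ⇒ 1;  out=∅∪out(1)=∅
  fail(10) 'aaad': from fail(9)=8 chase 'd': 8→7→0 ⇒ 1;  out=∅∪out(1)=∅
  fail(5) 'debda': from fail(4)=1 chase 'a': 1→0 ⇒ 7;  out=∅∪out(7)=∅
  fail(11) 'aaadc': from fail(10)=1 chase 'c': 1→0 ⇒ 0;  out={1}∪out(0)={1}
  fail(6) 'debdab': from fail(5)=7 chase 'b': 7→0 ⇒ 0;  out={0}∪out(0)={0}

Run:
i=0 'a': node 0→7
i=1 'a': node 7→8
i=2 'a': node 8→9
i=3 'a': node 9→9 ·f
i=4 'd': node 9→10
i=5 'c': node 10→11  ** P1@[1:5]
i=6 'a': node 11→7 ·f
i=7 'a': node 7→8
i=8 'a': node 8→9
i=9 'd': node 9→10
i=10 'c': node 10→11  ** P1@[6:10]
i=11 'a': node 11→7 ·f
i=12 'a': node 7→8
i=13 'a': node 8→9
i=14 'd': node 9→10
i=15 'c': node 10→11  ** P1@[11:15]
i=16 'c': node 11→0 ·f
i=17 'c': node 0→0
i=18 'd': node 0→1
i=19 'e': node 1→2
i=20 'b': node 2→3
i=21 'd': node 3→4
i=22 'a': node 4→5
i=23 'b': node 5→6  ** P0@[18:23]
i=24 'b': node 6→0 ·f
i=25 'b': node 0→0
i=26 'c': node 0→0
i=27 'd': node 0→1
i=28 'e': node 1→2
i=29 'b': node 2→3
i=30 'd': node 3→4
i=31 'a': node 4→5
i=32 'b': node 5→6  ** P0@[27:32]
i=33 'b': node 6→0 ·f
i=34 'd': node 0→1
i=35 'b': node 1→0 ·f
i=36 'e': node 0→0
i=37 'a': node 0→7
i=38 'a': node 7→8
i=39 'a': node 8→9
i=40 'd': node 9→10
i=41 'c': node 10→11  ** P1@[37:41]
i=42 'd': node 11→1 ·f
i=43 'e': node 1→2
i=44 'b': node 2→3
i=45 'd': node 3→4
i=46 'a': node 4→5
i=47 'b': node 5→6  ** P0@[42:47]
i=48 'e': node 6→0 ·f
i=49 'c': node 0→0
i=50 'a': node 0→7
i=51 'a': node 7→8
i=52 'a': node 8→9
i=53 'd': node 9→10
i=54 'c': node 10→11  ** P1@[50:54]
i=55 'c': node 11→0 ·f
i=56 'a': node 0→7

All matches (sorted): [[5,1],[10,1],[15,1],[23,0],[32,0],[41,1],[47,0],[54,1]]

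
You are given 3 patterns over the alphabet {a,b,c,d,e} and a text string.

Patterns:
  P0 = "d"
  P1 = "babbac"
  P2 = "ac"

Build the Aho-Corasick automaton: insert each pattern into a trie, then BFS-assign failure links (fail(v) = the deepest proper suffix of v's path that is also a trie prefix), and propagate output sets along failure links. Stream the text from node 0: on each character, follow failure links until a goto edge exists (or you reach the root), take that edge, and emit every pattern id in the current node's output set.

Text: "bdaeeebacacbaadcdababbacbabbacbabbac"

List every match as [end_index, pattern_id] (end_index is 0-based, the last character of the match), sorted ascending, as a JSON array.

Build automaton:
Trie (insert patterns):
  0='ε' goto a→8 b→2 d→1
  1='d' goto ·  ←P0
  2='b' goto a→3
  3='ba' goto b→4
  4='bab' goto b→5
  5='babb' goto a→6
  6='babba' goto c→7
  7='babbac' goto ·  ←P1
  8='a' goto c→9
  9='ac' goto ·  ←P2

Failure links (BFS by depth):
  fail(1) 'd': from fail(0)=0 chase 'd': 0 ⇒ 0;  out={0}∪out(0)={0}
  fail(2) 'b': from fail(0)=0 chase 'b': 0 ⇒ 0;  out=∅∪out(0)=∅
  fail(8) 'a': from fail(0)=0 chase 'a': 0 ⇒ 0;  out=∅∪out(0)=∅
  fail(3) 'ba': from fail(2)=0 chase 'a': 0 ⇒ 8;  out=∅∪out(8)=∅
  fail(9) 'ac': from fail(8)=0 chase 'c': 0 ⇒ 0;  out={2}∪out(0)={2}
  fail(4) 'bab': from fail(3)=8 chase 'b': 8→0 ⇒ 2;  out=∅∪out(2)=∅
  fail(5) 'babb': from fail(4)=2 chase 'b': 2→0 ⇒ 2;  out=∅∪out(2)=∅
  fail(6) 'babba': from fail(5)=2 chase 'a': 2 ⇒ 3;  out=∅∪out(3)=∅
  fail(7) 'babbac': from fail(6)=3 chase 'c': 3→8 ⇒ 9;  out={1}∪out(9)={1,2}

Run:
pos 0 'b': at 2
pos 1 'd': at 1 (fail-walked)  → match P0@[1:1]
pos 2 'a': at 8 (fail-walked)
pos 3 'e': at 0 (fail-walked)
pos 4 'e': at 0
pos 5 'e': at 0
pos 6 'b': at 2
pos 7 'a': at 3
pos 8 'c': at 9 (fail-walked)  → match P2@[7:8]
pos 9 'a': at 8 (fail-walked)
pos 10 'c': at 9  → match P2@[9:10]
pos 11 'b': at 2 (fail-walked)
pos 12 'a': at 3
pos 13 'a': at 8 (fail-walked)
pos 14 'd': at 1 (fail-walked)  → match P0@[14:14]
pos 15 'c': at 0 (fail-walked)
pos 16 'd': at 1  → match P0@[16:16]
pos 17 'a': at 8 (fail-walked)
pos 18 'b': at 2 (fail-walked)
pos 19 'a': at 3
pos 20 'b': at 4
pos 21 'b': at 5
pos 22 'a': at 6
pos 23 'c': at 7  → match P1@[18:23],P2@[22:23]
pos 24 'b': at 2 (fail-walked)
pos 25 'a': at 3
pos 26 'b': at 4
pos 27 'b': at 5
pos 28 'a': at 6
pos 29 'c': at 7  → match P1@[24:29],P2@[28:29]
pos 30 'b': at 2 (fail-walked)
pos 31 'a': at 3
pos 32 'b': at 4
pos 33 'b': at 5
pos 34 'a': at 6
pos 35 'c': at 7  → match P1@[30:35],P2@[34:35]

All matches (sorted): [[1,0],[8,2],[10,2],[14,0],[16,0],[23,1],[23,2],[29,1],[29,2],[35,1],[35,2]]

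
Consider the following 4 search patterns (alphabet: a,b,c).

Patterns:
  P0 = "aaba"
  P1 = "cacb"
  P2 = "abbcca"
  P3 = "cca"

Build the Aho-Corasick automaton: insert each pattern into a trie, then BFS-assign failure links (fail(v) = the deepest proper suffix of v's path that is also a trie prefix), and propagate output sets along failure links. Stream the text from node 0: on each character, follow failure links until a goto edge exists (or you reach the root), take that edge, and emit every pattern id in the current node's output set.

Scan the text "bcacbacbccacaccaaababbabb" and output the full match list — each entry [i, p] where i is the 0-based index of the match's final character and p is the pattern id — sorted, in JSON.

Build:
Trie (insert patterns):
  n0 'ε': a→1 c→5
  n1 'a': a→2 b→9
  n2 'aa': b→3
  n3 'aab': a→4
  n4 'aaba': ·  ←P0
  n5 'c': a→6 c→14
  n6 'ca': c→7
  n7 'cac': b→8
  n8 'cacb': ·  ←P1
  n9 'ab': b→10
  n10 'abb': c→11
  n11 'abbc': c→12
  n12 'abbcc': a→13
  n13 'abbcca': ·  ←P2
  n14 'cc': a→15
  n15 'cca': ·  ←P3

BFS fail/out derivation:
  n1('a'): parent n0 fail=0; on 'a' 0 → fail=0;  out ∅∪∅=∅
  n5('c'): parent n0 fail=0; on 'c' 0 → fail=0;  out ∅∪∅=∅
  n2('aa'): parent n1 fail=0; on 'a' 0 → fail=1;  out ∅∪∅=∅
  n6('ca'): parent n5 fail=0; on 'a' 0 → fail=1;  out ∅∪∅=∅
  n9('ab'): parent n1 fail=0; on 'b' 0 → fail=0;  out ∅∪∅=∅
  n14('cc'): parent n5 fail=0; on 'c' 0 → fail=5;  out ∅∪∅=∅
  n3('aab'): parent n2 fail=1; on 'b' 1 → fail=9;  out ∅∪∅=∅
  n7('cac'): parent n6 fail=1; on 'c' 1→0 → fail=5;  out ∅∪∅=∅
  n10('abb'): parent n9 fail=0; on 'b' 0 → fail=0;  out ∅∪∅=∅
  n15('cca'): parent n14 fail=5; on 'a' 5 → fail=6;  out {3}∪∅={3}
  n4('aaba'): parent n3 fail=9; on 'a' 9→0 → fail=1;  out {0}∪∅={0}
  n8('cacb'): parent n7 fail=5; on 'b' 5→0 → fail=0;  out {1}∪∅={1}
  n11('abbc'): parent n10 fail=0; on 'c' 0 → fail=5;  out ∅∪∅=∅
  n12('abbcc'): parent n11 fail=5; on 'c' 5 → fail=14;  out ∅∪∅=∅
  n13('abbcca'): parent n12 fail=14; on 'a' 14 → fail=15;  out {2}∪{3}={2,3}

Text stream:
i=0 'b': node 0→0
i=1 'c': node 0→5
i=2 'a': node 5→6
i=3 'c': node 6→7
i=4 'b': node 7→8  emit P1@[1:4]
i=5 'a': node 8→1 ·f
i=6 'c': node 1→5 ·f
i=7 'b': node 5→0 ·f
i=8 'c': node 0→5
i=9 'c': node 5→14
i=10 'a': node 14→15  emit P3@[8:10]
i=11 'c': node 15→7 ·f
i=12 'a': node 7→6 ·f
i=13 'c': node 6→7
i=14 'c': node 7→14 ·f
i=15 'a': node 14→15  emit P3@[13:15]
i=16 'a': node 15→2 ·f
i=17 'a': node 2→2 ·f
i=18 'b': node 2→3
i=19 'a': node 3→4  emit P0@[16:19]
i=20 'b': node 4→9 ·f
i=21 'b': node 9→10
i=22 'a': node 10→1 ·f
i=23 'b': node 1→9
i=24 'b': node 9→10

Result: [[4,1],[10,3],[15,3],[19,0]]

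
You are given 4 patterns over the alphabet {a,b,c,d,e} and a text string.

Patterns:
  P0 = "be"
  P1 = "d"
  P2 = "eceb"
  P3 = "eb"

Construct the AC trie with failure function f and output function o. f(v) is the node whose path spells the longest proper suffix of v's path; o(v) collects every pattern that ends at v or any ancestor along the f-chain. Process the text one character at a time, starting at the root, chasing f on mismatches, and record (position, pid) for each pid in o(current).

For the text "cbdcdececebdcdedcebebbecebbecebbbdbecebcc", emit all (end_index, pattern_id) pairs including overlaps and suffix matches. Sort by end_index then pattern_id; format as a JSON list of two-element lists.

Build automaton:
Trie nodes:
  n0 'ε': b→1 d→3 e→4
  n1 'b': e→2
  n2 'be': ·  ←P0
  n3 'd': ·  ←P1
  n4 'e': b→8 c→5
  n5 'ec': e→6
  n6 'ece': b→7
  n7 'eceb': ·  ←P2
  n8 'eb': ·  ←P3

BFS fail/out derivation:
  n1('b'): parent n0 fail=0; on 'b' 0 → fail=0;  out ∅∪∅=∅
  n3('d'): parent n0 fail=0; on 'd' 0 → fail=0;  out {1}∪∅={1}
  n4('e'): parent n0 fail=0; on 'e' 0 → fail=0;  out ∅∪∅=∅
  n2('be'): parent n1 fail=0; on 'e' 0 → fail=4;  out {0}∪∅={0}
  n5('ec'): parent n4 fail=0; on 'c' 0 → fail=0;  out ∅∪∅=∅
  n8('eb'): parent n4 fail=0; on 'b' 0 → fail=1;  out {3}∪∅={3}
  n6('ece'): parent n5 fail=0; on 'e' 0 → fail=4;  out ∅∪∅=∅
  n7('eceb'): parent n6 fail=4; on 'b' 4 → fail=8;  out {2}∪{3}={2,3}

Scan:
[0] read 'c'  n0⇒n0
[1] read 'b'  n0⇒n1
[2] read 'd'  n1⇒n3 ·f  emit P1@[2:2]
[3] read 'c'  n3⇒n0 ·f
[4] read 'd'  n0⇒n3  emit P1@[4:4]
[5] read 'e'  n3⇒n4 ·f
[6] read 'c'  n4⇒n5
[7] read 'e'  n5⇒n6
[8] read 'c'  n6⇒n5 ·f
[9] read 'e'  n5⇒n6
[10] read 'b'  n6⇒n7  emit P2@[7:10],P3@[9:10]
[11] read 'd'  n7⇒n3 ·f  emit P1@[11:11]
[12] read 'c'  n3⇒n0 ·f
[13] read 'd'  n0⇒n3  emit P1@[13:13]
[14] read 'e'  n3⇒n4 ·f
[15] read 'd'  n4⇒n3 ·f  emit P1@[15:15]
[16] read 'c'  n3⇒n0 ·f
[17] read 'e'  n0⇒n4
[18] read 'b'  n4⇒n8  emit P3@[17:18]
[19] read 'e'  n8⇒n2 ·f  emit P0@[18:19]
[20] read 'b'  n2⇒n8 ·f  emit P3@[19:20]
[21] read 'b'  n8⇒n1 ·f
[22] read 'e'  n1⇒n2  emit P0@[21:22]
[23] read 'c'  n2⇒n5 ·f
[24] read 'e'  n5⇒n6
[25] read 'b'  n6⇒n7  emit P2@[22:25],P3@[24:25]
[26] read 'b'  n7⇒n1 ·f
[27] read 'e'  n1⇒n2  emit P0@[26:27]
[28] read 'c'  n2⇒n5 ·f
[29] read 'e'  n5⇒n6
[30] read 'b'  n6⇒n7  emit P2@[27:30],P3@[29:30]
[31] read 'b'  n7⇒n1 ·f
[32] read 'b'  n1⇒n1 ·f
[33] read 'd'  n1⇒n3 ·f  emit P1@[33:33]
[34] read 'b'  n3⇒n1 ·f
[35] read 'e'  n1⇒n2  emit P0@[34:35]
[36] read 'c'  n2⇒n5 ·f
[37] read 'e'  n5⇒n6
[38] read 'b'  n6⇒n7  emit P2@[35:38],P3@[37:38]
[39] read 'c'  n7⇒n0 ·f
[40] read 'c'  n0⇒n0

Result: [[2,1],[4,1],[10,2],[10,3],[11,1],[13,1],[15,1],[18,3],[19,0],[20,3],[22,0],[25,2],[25,3],[27,0],[30,2],[30,3],[33,1],[35,0],[38,2],[38,3]]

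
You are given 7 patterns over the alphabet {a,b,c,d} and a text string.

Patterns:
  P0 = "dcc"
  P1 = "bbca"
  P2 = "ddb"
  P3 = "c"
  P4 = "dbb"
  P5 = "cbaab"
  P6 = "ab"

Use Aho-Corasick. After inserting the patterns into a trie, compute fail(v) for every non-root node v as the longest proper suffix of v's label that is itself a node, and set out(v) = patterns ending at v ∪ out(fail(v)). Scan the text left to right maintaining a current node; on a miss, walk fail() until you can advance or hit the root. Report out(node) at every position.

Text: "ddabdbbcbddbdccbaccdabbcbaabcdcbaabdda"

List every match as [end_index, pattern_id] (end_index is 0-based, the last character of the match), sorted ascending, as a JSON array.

Construct AC machine:
Trie nodes:
  0='ε' goto a→17 b→4 c→10 d→1
  1='d' goto b→11 c→2 d→8
  2='dc' goto c→3
  3='dcc' goto ·  [P0 ends]
  4='b' goto b→5
  5='bb' goto c→6
  6='bbc' goto a→7
  7='bbca' goto ·  [P1 ends]
  8='dd' goto b→9
  9='ddb' goto ·  [P2 ends]
  10='c' goto b→13  [P3 ends]
  11='db' goto b→12
  12='dbb' goto ·  [P4 ends]
  13='cb' goto a→14
  14='cba' goto a→15
  15='cbaa' goto b→16
  16='cbaab' goto ·  [P5 ends]
  17='a' goto b→18
  18='ab' goto ·  [P6 ends]

BFS fail/out derivation:
  fail(1) 'd': from fail(0)=0 chase 'd': 0 ⇒ 0;  out=∅∪out(0)=∅
  fail(4) 'b': from fail(0)=0 chase 'b': 0 ⇒ 0;  out=∅∪out(0)=∅
  fail(10) 'c': from fail(0)=0 chase 'c': 0 ⇒ 0;  out={3}∪out(0)={3}
  fail(17) 'a': from fail(0)=0 chase 'a': 0 ⇒ 0;  out=∅∪out(0)=∅
  fail(2) 'dc': from fail(1)=0 chase 'c': 0 ⇒ 10;  out=∅∪out(10)={3}
  fail(5) 'bb': from fail(4)=0 chase 'b': 0 ⇒ 4;  out=∅∪out(4)=∅
  fail(8) 'dd': from fail(1)=0 chase 'd': 0 ⇒ 1;  out=∅∪out(1)=∅
  fail(11) 'db': from fail(1)=0 chase 'b': 0 ⇒ 4;  out=∅∪out(4)=∅
  fail(13) 'cb': from fail(10)=0 chase 'b': 0 ⇒ 4;  out=∅∪out(4)=∅
  fail(18) 'ab': from fail(17)=0 chase 'b': 0 ⇒ 4;  out={6}∪out(4)={6}
  fail(3) 'dcc': from fail(2)=10 chase 'c': 10→0 ⇒ 10;  out={0}∪out(10)={0,3}
  fail(6) 'bbc': from fail(5)=4 chase 'c': 4→0 ⇒ 10;  out=∅∪out(10)={3}
  fail(9) 'ddb': from fail(8)=1 chase 'b': 1 ⇒ 11;  out={2}∪out(11)={2}
  fail(12) 'dbb': from fail(11)=4 chase 'b': 4 ⇒ 5;  out={4}∪out(5)={4}
  fail(14) 'cba': from fail(13)=4 chase 'a': 4→0 ⇒ 17;  out=∅∪out(17)=∅
  fail(7) 'bbca': from fail(6)=10 chase 'a': 10→0 ⇒ 17;  out={1}∪out(17)={1}
  fail(15) 'cbaa': from fail(14)=17 chase 'a': 17→0 ⇒ 17;  out=∅∪out(17)=∅
  fail(16) 'cbaab': from fail(15)=17 chase 'b': 17 ⇒ 18;  out={5}∪out(18)={5,6}

Run:
i=0 'd': node 0→1
i=1 'd': node 1→8
i=2 'a': node 8→17 (fail-walked)
i=3 'b': node 17→18  ** P6@[2:3]
i=4 'd': node 18→1 (fail-walked)
i=5 'b': node 1→11
i=6 'b': node 11→12  ** P4@[4:6]
i=7 'c': node 12→6 (fail-walked)  ** P3@[7:7]
i=8 'b': node 6→13 (fail-walked)
i=9 'd': node 13→1 (fail-walked)
i=10 'd': node 1→8
i=11 'b': node 8→9  ** P2@[9:11]
i=12 'd': node 9→1 (fail-walked)
i=13 'c': node 1→2  ** P3@[13:13]
i=14 'c': node 2→3  ** P0@[12:14],P3@[14:14]
i=15 'b': node 3→13 (fail-walked)
i=16 'a': node 13→14
i=17 'c': node 14→10 (fail-walked)  ** P3@[17:17]
i=18 'c': node 10→10 (fail-walked)  ** P3@[18:18]
i=19 'd': node 10→1 (fail-walked)
i=20 'a': node 1→17 (fail-walked)
i=21 'b': node 17→18  ** P6@[20:21]
i=22 'b': node 18→5 (fail-walked)
i=23 'c': node 5→6  ** P3@[23:23]
i=24 'b': node 6→13 (fail-walked)
i=25 'a': node 13→14
i=26 'a': node 14→15
i=27 'b': node 15→16  ** P5@[23:27],P6@[26:27]
i=28 'c': node 16→10 (fail-walked)  ** P3@[28:28]
i=29 'd': node 10→1 (fail-walked)
i=30 'c': node 1→2  ** P3@[30:30]
i=31 'b': node 2→13 (fail-walked)
i=32 'a': node 13→14
i=33 'a': node 14→15
i=34 'b': node 15→16  ** P5@[30:34],P6@[33:34]
i=35 'd': node 16→1 (fail-walked)
i=36 'd': node 1→8
i=37 'a': node 8→17 (fail-walked)

Result: [[3,6],[6,4],[7,3],[11,2],[13,3],[14,0],[14,3],[17,3],[18,3],[21,6],[23,3],[27,5],[27,6],[28,3],[30,3],[34,5],[34,6]]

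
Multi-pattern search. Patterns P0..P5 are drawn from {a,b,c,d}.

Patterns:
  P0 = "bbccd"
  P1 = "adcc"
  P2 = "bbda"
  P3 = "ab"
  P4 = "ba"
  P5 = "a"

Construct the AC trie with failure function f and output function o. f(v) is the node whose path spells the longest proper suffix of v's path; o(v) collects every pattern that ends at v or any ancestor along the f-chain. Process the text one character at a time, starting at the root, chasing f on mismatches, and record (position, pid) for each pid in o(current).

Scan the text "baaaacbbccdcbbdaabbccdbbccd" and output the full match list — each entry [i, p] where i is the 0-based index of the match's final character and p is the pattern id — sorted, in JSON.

Construct AC machine:
Trie (insert patterns):
  0='ε' goto a→6 b→1
  1='b' goto a→13 b→2
  2='bb' goto c→3 d→10
  3='bbc' goto c→4
  4='bbcc' goto d→5
  5='bbccd' goto ·  [P0 ends]
  6='a' goto b→12 d→7  [P5 ends]
  7='ad' goto c→8
  8='adc' goto c→9
  9='adcc' goto ·  [P1 ends]
  10='bbd' goto a→11
  11='bbda' goto ·  [P2 ends]
  12='ab' goto ·  [P3 ends]
  13='ba' goto ·  [P4 ends]

Failure links (BFS by depth):
  fail(1) 'b': from fail(0)=0 chase 'b': 0 ⇒ 0;  out=∅∪out(0)=∅
  fail(6) 'a': from fail(0)=0 chase 'a': 0 ⇒ 0;  out={5}∪out(0)={5}
  fail(2) 'bb': from fail(1)=0 chase 'b': 0 ⇒ 1;  out=∅∪out(1)=∅
  fail(7) 'ad': from fail(6)=0 chase 'd': 0 ⇒ 0;  out=∅∪out(0)=∅
  fail(12) 'ab': from fail(6)=0 chase 'b': 0 ⇒ 1;  out={3}∪out(1)={3}
  fail(13) 'ba': from fail(1)=0 chase 'a': 0 ⇒ 6;  out={4}∪out(6)={4,5}
  fail(3) 'bbc': from fail(2)=1 chase 'c': 1→0 ⇒ 0;  out=∅∪out(0)=∅
  fail(8) 'adc': from fail(7)=0 chase 'c': 0 ⇒ 0;  out=∅∪out(0)=∅
  fail(10) 'bbd': from fail(2)=1 chase 'd': 1→0 ⇒ 0;  out=∅∪out(0)=∅
  fail(4) 'bbcc': from fail(3)=0 chase 'c': 0 ⇒ 0;  out=∅∪out(0)=∅
  fail(9) 'adcc': from fail(8)=0 chase 'c': 0 ⇒ 0;  out={1}∪out(0)={1}
  fail(11) 'bbda': from fail(10)=0 chase 'a': 0 ⇒ 6;  out={2}∪out(6)={2,5}
  fail(5) 'bbccd': from fail(4)=0 chase 'd': 0 ⇒ 0;  out={0}∪out(0)={0}

Run:
i=0 'b': node 0→1
i=1 'a': node 1→13  emit P4@[0:1],P5@[1:1]
i=2 'a': node 13→6 (via fail)  emit P5@[2:2]
i=3 'a': node 6→6 (via fail)  emit P5@[3:3]
i=4 'a': node 6→6 (via fail)  emit P5@[4:4]
i=5 'c': node 6→0 (via fail)
i=6 'b': node 0→1
i=7 'b': node 1→2
i=8 'c': node 2→3
i=9 'c': node 3→4
i=10 'd': node 4→5  emit P0@[6:10]
i=11 'c': node 5→0 (via fail)
i=12 'b': node 0→1
i=13 'b': node 1→2
i=14 'd': node 2→10
i=15 'a': node 10→11  emit P2@[12:15],P5@[15:15]
i=16 'a': node 11→6 (via fail)  emit P5@[16:16]
i=17 'b': node 6→12  emit P3@[16:17]
i=18 'b': node 12→2 (via fail)
i=19 'c': node 2→3
i=20 'c': node 3→4
i=21 'd': node 4→5  emit P0@[17:21]
i=22 'b': node 5→1 (via fail)
i=23 'b': node 1→2
i=24 'c': node 2→3
i=25 'c': node 3→4
i=26 'd': node 4→5  emit P0@[22:26]

All matches (sorted): [[1,4],[1,5],[2,5],[3,5],[4,5],[10,0],[15,2],[15,5],[16,5],[17,3],[21,0],[26,0]]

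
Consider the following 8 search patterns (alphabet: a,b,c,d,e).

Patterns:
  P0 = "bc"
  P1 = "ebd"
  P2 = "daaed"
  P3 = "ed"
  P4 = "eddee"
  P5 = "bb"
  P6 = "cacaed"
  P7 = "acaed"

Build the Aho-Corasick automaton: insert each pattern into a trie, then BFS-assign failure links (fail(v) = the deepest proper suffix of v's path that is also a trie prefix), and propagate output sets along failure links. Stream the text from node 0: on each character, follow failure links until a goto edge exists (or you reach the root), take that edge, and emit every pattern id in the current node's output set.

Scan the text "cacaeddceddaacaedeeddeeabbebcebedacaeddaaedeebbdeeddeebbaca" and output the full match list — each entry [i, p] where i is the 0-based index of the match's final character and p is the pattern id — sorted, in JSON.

Construct AC machine:
Trie (insert patterns):
  0='ε' goto a→22 b→1 c→16 d→6 e→3
  1='b' goto b→15 c→2
  2='bc' goto ·  ←P0
  3='e' goto b→4 d→11
  4='eb' goto d→5
  5='ebd' goto ·  ←P1
  6='d' goto a→7
  7='da' goto a→8
  8='daa' goto e→9
  9='daae' goto d→10
  10='daaed' goto ·  ←P2
  11='ed' goto d→12  ←P3
  12='edd' goto e→13
  13='edde' goto e→14
  14='eddee' goto ·  ←P4
  15='bb' goto ·  ←P5
  16='c' goto a→17
  17='ca' goto c→18
  18='cac' goto a→19
  19='caca' goto e→20
  20='cacae' goto d→21
  21='cacaed' goto ·  ←P6
  22='a' goto c→23
  23='ac' goto a→24
  24='aca' goto e→25
  25='acae' goto d→26
  26='acaed' goto ·  ←P7

Failure links (BFS by depth):
  fail(1) 'b': from fail(0)=0 chase 'b': 0 ⇒ 0;  out=∅∪out(0)=∅
  fail(3) 'e': from fail(0)=0 chase 'e': 0 ⇒ 0;  out=∅∪out(0)=∅
  fail(6) 'd': from fail(0)=0 chase 'd': 0 ⇒ 0;  out=∅∪out(0)=∅
  fail(16) 'c': from fail(0)=0 chase 'c': 0 ⇒ 0;  out=∅∪out(0)=∅
  fail(22) 'a': from fail(0)=0 chase 'a': 0 ⇒ 0;  out=∅∪out(0)=∅
  fail(2) 'bc': from fail(1)=0 chase 'c': 0 ⇒ 16;  out={0}∪out(16)={0}
  fail(4) 'eb': from fail(3)=0 chase 'b': 0 ⇒ 1;  out=∅∪out(1)=∅
  fail(7) 'da': from fail(6)=0 chase 'a': 0 ⇒ 22;  out=∅∪out(22)=∅
  fail(11) 'ed': from fail(3)=0 chase 'd': 0 ⇒ 6;  out={3}∪out(6)={3}
  fail(15) 'bb': from fail(1)=0 chase 'b': 0 ⇒ 1;  out={5}∪out(1)={5}
  fail(17) 'ca': from fail(16)=0 chase 'a': 0 ⇒ 22;  out=∅∪out(22)=∅
  fail(23) 'ac': from fail(22)=0 chase 'c': 0 ⇒ 16;  out=∅∪out(16)=∅
  fail(5) 'ebd': from fail(4)=1 chase 'd': 1→0 ⇒ 6;  out={1}∪out(6)={1}
  fail(8) 'daa': from fail(7)=22 chase 'a': 22→0 ⇒ 22;  out=∅∪out(22)=∅
  fail(12) 'edd': from fail(11)=6 chase 'd': 6→0 ⇒ 6;  out=∅∪out(6)=∅
  fail(18) 'cac': from fail(17)=22 chase 'c': 22 ⇒ 23;  out=∅∪out(23)=∅
  fail(24) 'aca': from fail(23)=16 chase 'a': 16 ⇒ 17;  out=∅∪out(17)=∅
  fail(9) 'daae': from fail(8)=22 chase 'e': 22→0 ⇒ 3;  out=∅∪out(3)=∅
  fail(13) 'edde': from fail(12)=6 chase 'e': 6→0 ⇒ 3;  out=∅∪out(3)=∅
  fail(19) 'caca': from fail(18)=23 chase 'a': 23 ⇒ 24;  out=∅∪out(24)=∅
  fail(25) 'acae': from fail(24)=17 chase 'e': 17→22→0 ⇒ 3;  out=∅∪out(3)=∅
  fail(10) 'daaed': from fail(9)=3 chase 'd': 3 ⇒ 11;  out={2}∪out(11)={2,3}
  fail(14) 'eddee': from fail(13)=3 chase 'e': 3→0 ⇒ 3;  out={4}∪out(3)={4}
  fail(20) 'cacae': from fail(19)=24 chase 'e': 24 ⇒ 25;  out=∅∪out(25)=∅
  fail(26) 'acaed': from fail(25)=3 chase 'd': 3 ⇒ 11;  out={7}∪out(11)={3,7}
  fail(21) 'cacaed': from fail(20)=25 chase 'd': 25 ⇒ 26;  out={6}∪out(26)={3,6,7}

Text stream:
[0] read 'c'  n0⇒n16
[1] read 'a'  n16⇒n17
[2] read 'c'  n17⇒n18
[3] read 'a'  n18⇒n19
[4] read 'e'  n19⇒n20
[5] read 'd'  n20⇒n21  ** P3@[4:5],P6@[0:5],P7@[1:5]
[6] read 'd'  n21⇒n12 (fail-walked)
[7] read 'c'  n12⇒n16 (fail-walked)
[8] read 'e'  n16⇒n3 (fail-walked)
[9] read 'd'  n3⇒n11  ** P3@[8:9]
[10] read 'd'  n11⇒n12
[11] read 'a'  n12⇒n7 (fail-walked)
[12] read 'a'  n7⇒n8
[13] read 'c'  n8⇒n23 (fail-walked)
[14] read 'a'  n23⇒n24
[15] read 'e'  n24⇒n25
[16] read 'd'  n25⇒n26  ** P3@[15:16],P7@[12:16]
[17] read 'e'  n26⇒n3 (fail-walked)
[18] read 'e'  n3⇒n3 (fail-walked)
[19] read 'd'  n3⇒n11  ** P3@[18:19]
[20] read 'd'  n11⇒n12
[21] read 'e'  n12⇒n13
[22] read 'e'  n13⇒n14  ** P4@[18:22]
[23] read 'a'  n14⇒n22 (fail-walked)
[24] read 'b'  n22⇒n1 (fail-walked)
[25] read 'b'  n1⇒n15  ** P5@[24:25]
[26] read 'e'  n15⇒n3 (fail-walked)
[27] read 'b'  n3⇒n4
[28] read 'c'  n4⇒n2 (fail-walked)  ** P0@[27:28]
[29] read 'e'  n2⇒n3 (fail-walked)
[30] read 'b'  n3⇒n4
[31] read 'e'  n4⇒n3 (fail-walked)
[32] read 'd'  n3⇒n11  ** P3@[31:32]
[33] read 'a'  n11⇒n7 (fail-walked)
[34] read 'c'  n7⇒n23 (fail-walked)
[35] read 'a'  n23⇒n24
[36] read 'e'  n24⇒n25
[37] read 'd'  n25⇒n26  ** P3@[36:37],P7@[33:37]
[38] read 'd'  n26⇒n12 (fail-walked)
[39] read 'a'  n12⇒n7 (fail-walked)
[40] read 'a'  n7⇒n8
[41] read 'e'  n8⇒n9
[42] read 'd'  n9⇒n10  ** P2@[38:42],P3@[41:42]
[43] read 'e'  n10⇒n3 (fail-walked)
[44] read 'e'  n3⇒n3 (fail-walked)
[45] read 'b'  n3⇒n4
[46] read 'b'  n4⇒n15 (fail-walked)  ** P5@[45:46]
[47] read 'd'  n15⇒n6 (fail-walked)
[48] read 'e'  n6⇒n3 (fail-walked)
[49] read 'e'  n3⇒n3 (fail-walked)
[50] read 'd'  n3⇒n11  ** P3@[49:50]
[51] read 'd'  n11⇒n12
[52] read 'e'  n12⇒n13
[53] read 'e'  n13⇒n14  ** P4@[49:53]
[54] read 'b'  n14⇒n4 (fail-walked)
[55] read 'b'  n4⇒n15 (fail-walked)  ** P5@[54:55]
[56] read 'a'  n15⇒n22 (fail-walked)
[57] read 'c'  n22⇒n23
[58] read 'a'  n23⇒n24

Matches: [[5,3],[5,6],[5,7],[9,3],[16,3],[16,7],[19,3],[22,4],[25,5],[28,0],[32,3],[37,3],[37,7],[42,2],[42,3],[46,5],[50,3],[53,4],[55,5]]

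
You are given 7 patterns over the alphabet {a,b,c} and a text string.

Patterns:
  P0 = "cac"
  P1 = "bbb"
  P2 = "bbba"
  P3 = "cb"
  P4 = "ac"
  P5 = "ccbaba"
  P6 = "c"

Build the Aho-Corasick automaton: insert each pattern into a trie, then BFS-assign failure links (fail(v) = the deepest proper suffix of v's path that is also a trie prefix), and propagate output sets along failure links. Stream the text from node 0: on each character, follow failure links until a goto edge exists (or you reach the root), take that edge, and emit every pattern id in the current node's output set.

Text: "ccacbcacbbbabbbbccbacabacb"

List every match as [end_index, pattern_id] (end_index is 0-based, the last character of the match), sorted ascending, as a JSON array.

Build automaton:
Trie nodes:
  n0 'ε': a→9 b→4 c→1
  n1 'c': a→2 b→8 c→11  [P6 ends]
  n2 'ca': c→3
  n3 'cac': ·  [P0 ends]
  n4 'b': b→5
  n5 'bb': b→6
  n6 'bbb': a→7  [P1 ends]
  n7 'bbba': ·  [P2 ends]
  n8 'cb': ·  [P3 ends]
  n9 'a': c→10
  n10 'ac': ·  [P4 ends]
  n11 'cc': b→12
  n12 'ccb': a→13
  n13 'ccba': b→14
  n14 'ccbab': a→15
  n15 'ccbaba': ·  [P5 ends]

BFS fail/out derivation:
  fail(1) 'c': from fail(0)=0 chase 'c': 0 ⇒ 0;  out={6}∪out(0)={6}
  fail(4) 'b': from fail(0)=0 chase 'b': 0 ⇒ 0;  out=∅∪out(0)=∅
  fail(9) 'a': from fail(0)=0 chase 'a': 0 ⇒ 0;  out=∅∪out(0)=∅
  fail(2) 'ca': from fail(1)=0 chase 'a': 0 ⇒ 9;  out=∅∪out(9)=∅
  fail(5) 'bb': from fail(4)=0 chase 'b': 0 ⇒ 4;  out=∅∪out(4)=∅
  fail(8) 'cb': from fail(1)=0 chase 'b': 0 ⇒ 4;  out={3}∪out(4)={3}
  fail(10) 'ac': from fail(9)=0 chase 'c': 0 ⇒ 1;  out={4}∪out(1)={4,6}
  fail(11) 'cc': from fail(1)=0 chase 'c': 0 ⇒ 1;  out=∅∪out(1)={6}
  fail(3) 'cac': from fail(2)=9 chase 'c': 9 ⇒ 10;  out={0}∪out(10)={0,4,6}
  fail(6) 'bbb': from fail(5)=4 chase 'b': 4 ⇒ 5;  out={1}∪out(5)={1}
  fail(12) 'ccb': from fail(11)=1 chase 'b': 1 ⇒ 8;  out=∅∪out(8)={3}
  fail(7) 'bbba': from fail(6)=5 chase 'a': 5→4→0 ⇒ 9;  out={2}∪out(9)={2}
  fail(13) 'ccba': from fail(12)=8 chase 'a': 8→4→0 ⇒ 9;  out=∅∪out(9)=∅
  fail(14) 'ccbab': from fail(13)=9 chase 'b': 9→0 ⇒ 4;  out=∅∪out(4)=∅
  fail(15) 'ccbaba': from fail(14)=4 chase 'a': 4→0 ⇒ 9;  out={5}∪out(9)={5}

Text stream:
i=0 'c': node 0→1  → match P6@[0:0]
i=1 'c': node 1→11  → match P6@[1:1]
i=2 'a': node 11→2 (fail-walked)
i=3 'c': node 2→3  → match P0@[1:3],P4@[2:3],P6@[3:3]
i=4 'b': node 3→8 (fail-walked)  → match P3@[3:4]
i=5 'c': node 8→1 (fail-walked)  → match P6@[5:5]
i=6 'a': node 1→2
i=7 'c': node 2→3  → match P0@[5:7],P4@[6:7],P6@[7:7]
i=8 'b': node 3→8 (fail-walked)  → match P3@[7:8]
i=9 'b': node 8→5 (fail-walked)
i=10 'b': node 5→6  → match P1@[8:10]
i=11 'a': node 6→7  → match P2@[8:11]
i=12 'b': node 7→4 (fail-walked)
i=13 'b': node 4→5
i=14 'b': node 5→6  → match P1@[12:14]
i=15 'b': node 6→6 (fail-walked)  → match P1@[13:15]
i=16 'c': node 6→1 (fail-walked)  → match P6@[16:16]
i=17 'c': node 1→11  → match P6@[17:17]
i=18 'b': node 11→12  → match P3@[17:18]
i=19 'a': node 12→13
i=20 'c': node 13→10 (fail-walked)  → match P4@[19:20],P6@[20:20]
i=21 'a': node 10→2 (fail-walked)
i=22 'b': node 2→4 (fail-walked)
i=23 'a': node 4→9 (fail-walked)
i=24 'c': node 9→10  → match P4@[23:24],P6@[24:24]
i=25 'b': node 10→8 (fail-walked)  → match P3@[24:25]

Matches: [[0,6],[1,6],[3,0],[3,4],[3,6],[4,3],[5,6],[7,0],[7,4],[7,6],[8,3],[10,1],[11,2],[14,1],[15,1],[16,6],[17,6],[18,3],[20,4],[20,6],[24,4],[24,6],[25,3]]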